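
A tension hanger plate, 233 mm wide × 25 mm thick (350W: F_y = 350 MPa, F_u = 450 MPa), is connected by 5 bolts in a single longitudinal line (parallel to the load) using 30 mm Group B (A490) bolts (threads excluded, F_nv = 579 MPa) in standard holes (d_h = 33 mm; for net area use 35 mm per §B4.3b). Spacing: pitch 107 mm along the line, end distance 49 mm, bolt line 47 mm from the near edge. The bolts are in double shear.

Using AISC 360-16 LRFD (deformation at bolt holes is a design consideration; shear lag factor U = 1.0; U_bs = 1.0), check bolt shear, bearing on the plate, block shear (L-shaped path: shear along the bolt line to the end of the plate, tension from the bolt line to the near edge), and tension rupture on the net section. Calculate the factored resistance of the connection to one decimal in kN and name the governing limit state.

Bolt shear: A_b = π(30)²/4 = 706.86 mm². φR_n = 0.75 × 579 × 706.86 × 5 × 2 = 3069.5 kN.
Bearing (25 mm plate, F_u = 450 MPa): end bolts L_c = 49 − 33/2 = 32.5, R_n = min(1.2×32.5×25×450, 2.4×30×25×450) = 438.75 kN/bolt; interior L_c = 107 − 33 = 74, R_n = 810 kN/bolt. φR_n = 0.75 × (1×438.75 + 4×810) = 2759.1 kN.
Block shear: shear path 1×[49+4×107] = 1×477 mm, A_gv = 11925, A_nv = 1×(477 − 4.5×35)×25 = 7987.5 mm²; tension to near edge: (47 − 0.5×35)×25 = 737.5 mm². R_n = min(0.6×450×7987.5, 0.6×350×11925) + 1.0×450×737.5 = min(2156.6, 2504.3) + 331.88 = 2488.5 kN. φR_n = 0.75 × 2488.5 = 1866.4 kN.
Tension rupture (net): A_n = (233 − 1×35)×25 = 4950 mm² (U = 1.0, A_e = A_n). φR_n = 0.75 × 450 × 4950 = 1670.6 kN.
Governing: min(3069.5, 2759.1, 1866.4, 1670.6) = 1670.6 kN → net-section rupture.

1670.6 kN (net-section rupture governs)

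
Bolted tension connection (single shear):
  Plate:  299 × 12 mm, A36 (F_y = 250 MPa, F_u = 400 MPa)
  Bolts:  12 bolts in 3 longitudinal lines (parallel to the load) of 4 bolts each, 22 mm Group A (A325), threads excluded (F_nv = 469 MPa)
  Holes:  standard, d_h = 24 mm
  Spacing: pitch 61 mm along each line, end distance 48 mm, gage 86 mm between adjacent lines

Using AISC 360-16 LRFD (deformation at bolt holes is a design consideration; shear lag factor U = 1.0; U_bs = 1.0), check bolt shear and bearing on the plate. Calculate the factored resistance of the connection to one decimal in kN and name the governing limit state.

Bolt shear: A_b = π(22)²/4 = 380.13 mm². φR_n = 0.75 × 469 × 380.13 × 12 × 1 = 1604.5 kN.
Bearing (12 mm plate, F_u = 400 MPa): end bolts L_c = 48 − 24/2 = 36, R_n = min(1.2×36×12×400, 2.4×22×12×400) = 207.36 kN/bolt; interior L_c = 61 − 24 = 37, R_n = 213.12 kN/bolt. φR_n = 0.75 × (3×207.36 + 9×213.12) = 1905.1 kN.
Governing: min(1604.5, 1905.1) = 1604.5 kN → bolt shear.

1604.5 kN (bolt shear governs)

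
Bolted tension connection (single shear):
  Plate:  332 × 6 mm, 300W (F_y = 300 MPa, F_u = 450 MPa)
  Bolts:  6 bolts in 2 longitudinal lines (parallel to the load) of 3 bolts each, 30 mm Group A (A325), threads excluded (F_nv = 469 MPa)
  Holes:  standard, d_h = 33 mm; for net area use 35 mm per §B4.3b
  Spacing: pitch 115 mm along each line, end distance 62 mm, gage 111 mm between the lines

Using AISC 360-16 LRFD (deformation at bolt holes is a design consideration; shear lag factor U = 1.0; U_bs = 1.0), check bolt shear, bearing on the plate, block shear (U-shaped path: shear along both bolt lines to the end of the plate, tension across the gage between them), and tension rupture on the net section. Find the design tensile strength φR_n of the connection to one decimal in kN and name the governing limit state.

Bolt shear: A_b = π(30)²/4 = 706.86 mm². φR_n = 0.75 × 469 × 706.86 × 6 × 1 = 1491.8 kN.
Bearing (6 mm plate, F_u = 450 MPa): end bolts L_c = 62 − 33/2 = 45.5, R_n = min(1.2×45.5×6×450, 2.4×30×6×450) = 147.42 kN/bolt; interior L_c = 115 − 33 = 82, R_n = 194.4 kN/bolt. φR_n = 0.75 × (2×147.42 + 4×194.4) = 804.3 kN.
Block shear: shear path 2×[62+2×115] = 2×292 mm, A_gv = 3504, A_nv = 2×(292 − 2.5×35)×6 = 2454 mm²; tension across gage: (111 − 1×35)×6 = 456 mm². R_n = min(0.6×450×2454, 0.6×300×3504) + 1.0×450×456 = min(662.58, 630.72) + 205.2 = 835.92 kN. φR_n = 0.75 × 835.92 = 626.9 kN.
Tension rupture (net): A_n = (332 − 2×35)×6 = 1572 mm² (U = 1.0, A_e = A_n). φR_n = 0.75 × 450 × 1572 = 530.6 kN.
Governing: min(1491.8, 804.3, 626.9, 530.6) = 530.6 kN → net-section rupture.

530.6 kN (net-section rupture governs)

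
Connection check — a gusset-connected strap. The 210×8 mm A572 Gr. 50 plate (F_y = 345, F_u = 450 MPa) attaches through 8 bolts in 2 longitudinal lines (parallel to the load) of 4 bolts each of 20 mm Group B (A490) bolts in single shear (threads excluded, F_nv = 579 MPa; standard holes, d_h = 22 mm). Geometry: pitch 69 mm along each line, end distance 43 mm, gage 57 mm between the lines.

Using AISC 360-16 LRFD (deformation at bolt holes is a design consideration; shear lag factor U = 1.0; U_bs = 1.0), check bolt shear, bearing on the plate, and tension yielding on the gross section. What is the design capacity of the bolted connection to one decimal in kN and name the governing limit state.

521.6 kN (gross-section yield governs)

Bolt shear: A_b = π(20)²/4 = 314.16 mm². φR_n = 0.75 × 579 × 314.16 × 8 × 1 = 1091.4 kN.
Bearing (8 mm plate, F_u = 450 MPa): end bolts L_c = 43 − 22/2 = 32, R_n = min(1.2×32×8×450, 2.4×20×8×450) = 138.24 kN/bolt; interior L_c = 69 − 22 = 47, R_n = 172.8 kN/bolt. φR_n = 0.75 × (2×138.24 + 6×172.8) = 985.0 kN.
Tension yield (gross): A_g = 210×8 = 1680 mm². φR_n = 0.90 × 345 × 1680 = 521.6 kN.
Governing: min(1091.4, 985.0, 521.6) = 521.6 kN → gross-section yield.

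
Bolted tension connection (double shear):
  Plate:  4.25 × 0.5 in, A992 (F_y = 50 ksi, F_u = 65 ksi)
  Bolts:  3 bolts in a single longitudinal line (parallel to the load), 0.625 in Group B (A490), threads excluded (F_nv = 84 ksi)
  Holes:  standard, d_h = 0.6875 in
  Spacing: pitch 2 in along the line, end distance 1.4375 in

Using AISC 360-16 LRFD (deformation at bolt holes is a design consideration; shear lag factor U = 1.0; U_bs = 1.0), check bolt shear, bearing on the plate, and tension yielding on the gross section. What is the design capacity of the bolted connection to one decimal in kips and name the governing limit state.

95.6 kips (gross-section yield governs)

Bolt shear: A_b = π(0.625)²/4 = 0.3068 in². φR_n = 0.75 × 84 × 0.3068 × 3 × 2 = 116.0 kips.
Bearing (0.5 in plate, F_u = 65 ksi): end bolts L_c = 1.4375 − 0.6875/2 = 1.09375, R_n = min(1.2×1.09375×0.5×65, 2.4×0.625×0.5×65) = 42.656 kips/bolt; interior L_c = 2 − 0.6875 = 1.3125, R_n = 48.75 kips/bolt. φR_n = 0.75 × (1×42.656 + 2×48.75) = 105.1 kips.
Tension yield (gross): A_g = 4.25×0.5 = 2.125 in². φR_n = 0.90 × 50 × 2.125 = 95.6 kips.
Governing: min(116.0, 105.1, 95.6) = 95.6 kips → gross-section yield.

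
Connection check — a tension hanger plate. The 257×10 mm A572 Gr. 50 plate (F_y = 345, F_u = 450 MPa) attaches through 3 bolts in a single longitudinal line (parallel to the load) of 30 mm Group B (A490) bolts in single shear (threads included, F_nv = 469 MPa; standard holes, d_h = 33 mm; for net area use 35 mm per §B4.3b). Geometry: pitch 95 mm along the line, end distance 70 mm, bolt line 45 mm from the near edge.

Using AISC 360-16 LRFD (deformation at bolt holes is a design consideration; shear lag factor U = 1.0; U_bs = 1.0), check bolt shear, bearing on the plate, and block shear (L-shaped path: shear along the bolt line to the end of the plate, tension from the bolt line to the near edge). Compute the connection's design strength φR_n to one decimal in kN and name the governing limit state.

442.1 kN (block shear governs)

Bolt shear: A_b = π(30)²/4 = 706.86 mm². φR_n = 0.75 × 469 × 706.86 × 3 × 1 = 745.9 kN.
Bearing (10 mm plate, F_u = 450 MPa): end bolts L_c = 70 − 33/2 = 53.5, R_n = min(1.2×53.5×10×450, 2.4×30×10×450) = 288.9 kN/bolt; interior L_c = 95 − 33 = 62, R_n = 324 kN/bolt. φR_n = 0.75 × (1×288.9 + 2×324) = 702.7 kN.
Block shear: shear path 1×[70+2×95] = 1×260 mm, A_gv = 2600, A_nv = 1×(260 − 2.5×35)×10 = 1725 mm²; tension to near edge: (45 − 0.5×35)×10 = 275 mm². R_n = min(0.6×450×1725, 0.6×345×2600) + 1.0×450×275 = min(465.75, 538.2) + 123.75 = 589.5 kN. φR_n = 0.75 × 589.5 = 442.1 kN.
Governing: min(745.9, 702.7, 442.1) = 442.1 kN → block shear.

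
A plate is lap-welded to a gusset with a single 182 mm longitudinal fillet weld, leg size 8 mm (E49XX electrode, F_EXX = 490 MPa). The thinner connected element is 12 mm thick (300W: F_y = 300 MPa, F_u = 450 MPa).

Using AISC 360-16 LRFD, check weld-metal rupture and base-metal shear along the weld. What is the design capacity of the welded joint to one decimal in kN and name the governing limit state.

227.0 kN (weld metal governs)

Weld metal: throat = 0.707×8 = 5.656 mm, L = 182 mm. φR_n = 0.75 × 0.6 × 490 × 5.656 × 182 = 227.0 kN.
Base metal shear (12 mm plate): yield φR_n = 1.0×0.6×300×12×182 = 393.1 kN; rupture φR_n = 0.75×0.6×450×12×182 = 442.3 kN; take 393.1 kN (yield).
Governing: min(227.0, 393.1) = 227.0 kN → weld metal.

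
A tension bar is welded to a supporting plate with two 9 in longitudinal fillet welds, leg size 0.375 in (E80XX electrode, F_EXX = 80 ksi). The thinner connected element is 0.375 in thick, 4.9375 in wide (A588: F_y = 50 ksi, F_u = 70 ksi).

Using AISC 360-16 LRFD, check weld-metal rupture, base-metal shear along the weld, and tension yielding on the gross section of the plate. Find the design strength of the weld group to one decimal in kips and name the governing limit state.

Weld metal: throat = 0.707×0.375 = 0.26513 in, L = 2×9 = 18 in. φR_n = 0.75 × 0.6 × 80 × 0.26513 × 18 = 171.8 kips.
Base metal shear (0.375 in plate): yield φR_n = 1.0×0.6×50×0.375×18 = 202.5 kips; rupture φR_n = 0.75×0.6×70×0.375×18 = 212.6 kips; take 202.5 kips (yield).
Tension yield (gross): A_g = 4.9375×0.375 = 1.8516 in². φR_n = 0.90 × 50 × 1.8516 = 83.3 kips.
Governing: min(171.8, 202.5, 83.3) = 83.3 kips → gross-section yield.

83.3 kips (gross-section yield governs)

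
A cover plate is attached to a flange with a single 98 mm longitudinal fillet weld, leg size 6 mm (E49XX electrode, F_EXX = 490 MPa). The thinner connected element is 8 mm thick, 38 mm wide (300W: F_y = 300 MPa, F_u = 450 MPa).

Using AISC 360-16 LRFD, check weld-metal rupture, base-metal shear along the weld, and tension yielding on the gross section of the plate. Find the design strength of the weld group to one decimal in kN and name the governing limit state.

Weld metal: throat = 0.707×6 = 4.242 mm, L = 98 mm. φR_n = 0.75 × 0.6 × 490 × 4.242 × 98 = 91.7 kN.
Base metal shear (8 mm plate): yield φR_n = 1.0×0.6×300×8×98 = 141.1 kN; rupture φR_n = 0.75×0.6×450×8×98 = 158.8 kN; take 141.1 kN (yield).
Tension yield (gross): A_g = 38×8 = 304 mm². φR_n = 0.90 × 300 × 304 = 82.1 kN.
Governing: min(91.7, 141.1, 82.1) = 82.1 kN → gross-section yield.

82.1 kN (gross-section yield governs)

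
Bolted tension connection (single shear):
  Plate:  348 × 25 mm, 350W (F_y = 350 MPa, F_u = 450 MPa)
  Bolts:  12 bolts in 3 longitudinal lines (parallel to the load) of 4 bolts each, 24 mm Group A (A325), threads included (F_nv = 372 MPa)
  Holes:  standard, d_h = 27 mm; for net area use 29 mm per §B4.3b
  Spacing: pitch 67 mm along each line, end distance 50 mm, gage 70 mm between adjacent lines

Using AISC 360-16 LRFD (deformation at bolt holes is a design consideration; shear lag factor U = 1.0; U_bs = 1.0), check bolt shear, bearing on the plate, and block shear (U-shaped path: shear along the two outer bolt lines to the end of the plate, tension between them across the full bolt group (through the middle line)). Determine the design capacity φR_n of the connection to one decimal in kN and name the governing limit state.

1514.6 kN (bolt shear governs)

Bolt shear: A_b = π(24)²/4 = 452.39 mm². φR_n = 0.75 × 372 × 452.39 × 12 × 1 = 1514.6 kN.
Bearing (25 mm plate, F_u = 450 MPa): end bolts L_c = 50 − 27/2 = 36.5, R_n = min(1.2×36.5×25×450, 2.4×24×25×450) = 492.75 kN/bolt; interior L_c = 67 − 27 = 40, R_n = 540 kN/bolt. φR_n = 0.75 × (3×492.75 + 9×540) = 4753.7 kN.
Block shear: shear path 2×[50+3×67] = 2×251 mm, A_gv = 12550, A_nv = 2×(251 − 3.5×29)×25 = 7475 mm²; tension across gage: (140 − 2×29)×25 = 2050 mm². R_n = min(0.6×450×7475, 0.6×350×12550) + 1.0×450×2050 = min(2018.3, 2635.5) + 922.5 = 2940.8 kN. φR_n = 0.75 × 2940.8 = 2205.6 kN.
Governing: min(1514.6, 4753.7, 2205.6) = 1514.6 kN → bolt shear.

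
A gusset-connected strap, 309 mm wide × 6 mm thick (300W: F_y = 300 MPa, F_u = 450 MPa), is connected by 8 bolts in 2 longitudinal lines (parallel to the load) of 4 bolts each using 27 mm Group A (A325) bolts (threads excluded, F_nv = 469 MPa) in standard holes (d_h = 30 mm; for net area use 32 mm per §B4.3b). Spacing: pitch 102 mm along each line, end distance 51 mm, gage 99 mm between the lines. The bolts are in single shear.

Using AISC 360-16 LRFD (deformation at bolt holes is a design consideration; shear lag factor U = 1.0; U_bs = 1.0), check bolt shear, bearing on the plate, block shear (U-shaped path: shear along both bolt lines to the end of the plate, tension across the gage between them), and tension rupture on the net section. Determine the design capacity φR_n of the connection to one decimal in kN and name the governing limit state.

496.1 kN (net-section rupture governs)

Bolt shear: A_b = π(27)²/4 = 572.56 mm². φR_n = 0.75 × 469 × 572.56 × 8 × 1 = 1611.2 kN.
Bearing (6 mm plate, F_u = 450 MPa): end bolts L_c = 51 − 30/2 = 36, R_n = min(1.2×36×6×450, 2.4×27×6×450) = 116.64 kN/bolt; interior L_c = 102 − 30 = 72, R_n = 174.96 kN/bolt. φR_n = 0.75 × (2×116.64 + 6×174.96) = 962.3 kN.
Block shear: shear path 2×[51+3×102] = 2×357 mm, A_gv = 4284, A_nv = 2×(357 − 3.5×32)×6 = 2940 mm²; tension across gage: (99 − 1×32)×6 = 402 mm². R_n = min(0.6×450×2940, 0.6×300×4284) + 1.0×450×402 = min(793.8, 771.12) + 180.9 = 952.02 kN. φR_n = 0.75 × 952.02 = 714.0 kN.
Tension rupture (net): A_n = (309 − 2×32)×6 = 1470 mm² (U = 1.0, A_e = A_n). φR_n = 0.75 × 450 × 1470 = 496.1 kN.
Governing: min(1611.2, 962.3, 714.0, 496.1) = 496.1 kN → net-section rupture.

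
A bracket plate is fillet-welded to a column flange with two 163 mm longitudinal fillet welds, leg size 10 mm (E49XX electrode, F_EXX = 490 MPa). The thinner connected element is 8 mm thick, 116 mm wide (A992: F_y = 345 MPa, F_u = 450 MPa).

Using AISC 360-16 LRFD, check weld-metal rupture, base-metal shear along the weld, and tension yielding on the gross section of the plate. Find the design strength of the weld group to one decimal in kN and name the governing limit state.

Weld metal: throat = 0.707×10 = 7.07 mm, L = 2×163 = 326 mm. φR_n = 0.75 × 0.6 × 490 × 7.07 × 326 = 508.2 kN.
Base metal shear (8 mm plate): yield φR_n = 1.0×0.6×345×8×326 = 539.9 kN; rupture φR_n = 0.75×0.6×450×8×326 = 528.1 kN; take 528.1 kN (rupture).
Tension yield (gross): A_g = 116×8 = 928 mm². φR_n = 0.90 × 345 × 928 = 288.1 kN.
Governing: min(508.2, 528.1, 288.1) = 288.1 kN → gross-section yield.

288.1 kN (gross-section yield governs)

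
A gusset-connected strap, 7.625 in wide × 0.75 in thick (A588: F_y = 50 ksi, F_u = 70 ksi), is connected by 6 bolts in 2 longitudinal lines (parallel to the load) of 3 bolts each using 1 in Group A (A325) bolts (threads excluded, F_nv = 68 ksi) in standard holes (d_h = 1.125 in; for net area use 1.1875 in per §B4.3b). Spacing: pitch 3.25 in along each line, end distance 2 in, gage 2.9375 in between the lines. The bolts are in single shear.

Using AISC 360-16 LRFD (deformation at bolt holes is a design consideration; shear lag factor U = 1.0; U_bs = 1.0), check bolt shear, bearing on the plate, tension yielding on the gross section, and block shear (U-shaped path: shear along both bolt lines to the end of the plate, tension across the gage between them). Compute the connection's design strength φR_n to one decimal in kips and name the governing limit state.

240.3 kips (bolt shear governs)

Bolt shear: A_b = π(1)²/4 = 0.7854 in². φR_n = 0.75 × 68 × 0.7854 × 6 × 1 = 240.3 kips.
Bearing (0.75 in plate, F_u = 70 ksi): end bolts L_c = 2 − 1.125/2 = 1.4375, R_n = min(1.2×1.4375×0.75×70, 2.4×1×0.75×70) = 90.563 kips/bolt; interior L_c = 3.25 − 1.125 = 2.125, R_n = 126 kips/bolt. φR_n = 0.75 × (2×90.563 + 4×126) = 513.8 kips.
Tension yield (gross): A_g = 7.625×0.75 = 5.7188 in². φR_n = 0.90 × 50 × 5.7188 = 257.3 kips.
Block shear: shear path 2×[2+2×3.25] = 2×8.5 in, A_gv = 12.75, A_nv = 2×(8.5 − 2.5×1.1875)×0.75 = 8.2969 in²; tension across gage: (2.9375 − 1×1.1875)×0.75 = 1.3125 in². R_n = min(0.6×70×8.2969, 0.6×50×12.75) + 1.0×70×1.3125 = min(348.47, 382.5) + 91.875 = 440.35 kips. φR_n = 0.75 × 440.35 = 330.3 kips.
Governing: min(240.3, 513.8, 257.3, 330.3) = 240.3 kips → bolt shear.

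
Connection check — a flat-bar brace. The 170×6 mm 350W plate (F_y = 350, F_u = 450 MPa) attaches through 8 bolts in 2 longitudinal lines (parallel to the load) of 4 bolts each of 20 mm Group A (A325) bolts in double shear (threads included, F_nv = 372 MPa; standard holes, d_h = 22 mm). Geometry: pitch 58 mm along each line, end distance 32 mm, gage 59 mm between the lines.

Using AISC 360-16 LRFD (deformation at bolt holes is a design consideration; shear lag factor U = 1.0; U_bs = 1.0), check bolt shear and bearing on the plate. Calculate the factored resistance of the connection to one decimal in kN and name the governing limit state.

626.9 kN (bearing governs)

Bolt shear: A_b = π(20)²/4 = 314.16 mm². φR_n = 0.75 × 372 × 314.16 × 8 × 2 = 1402.4 kN.
Bearing (6 mm plate, F_u = 450 MPa): end bolts L_c = 32 − 22/2 = 21, R_n = min(1.2×21×6×450, 2.4×20×6×450) = 68.04 kN/bolt; interior L_c = 58 − 22 = 36, R_n = 116.64 kN/bolt. φR_n = 0.75 × (2×68.04 + 6×116.64) = 626.9 kN.
Governing: min(1402.4, 626.9) = 626.9 kN → bearing.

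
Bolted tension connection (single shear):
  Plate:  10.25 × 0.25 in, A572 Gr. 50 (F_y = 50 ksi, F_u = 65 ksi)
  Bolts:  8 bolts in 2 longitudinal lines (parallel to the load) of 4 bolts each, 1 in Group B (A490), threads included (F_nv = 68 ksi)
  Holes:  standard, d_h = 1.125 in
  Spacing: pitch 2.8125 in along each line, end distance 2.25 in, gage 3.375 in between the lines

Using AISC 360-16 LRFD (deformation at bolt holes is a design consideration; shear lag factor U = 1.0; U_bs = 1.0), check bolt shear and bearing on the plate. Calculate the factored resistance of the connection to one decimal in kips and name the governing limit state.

Bolt shear: A_b = π(1)²/4 = 0.7854 in². φR_n = 0.75 × 68 × 0.7854 × 8 × 1 = 320.4 kips.
Bearing (0.25 in plate, F_u = 65 ksi): end bolts L_c = 2.25 − 1.125/2 = 1.6875, R_n = min(1.2×1.6875×0.25×65, 2.4×1×0.25×65) = 32.906 kips/bolt; interior L_c = 2.8125 − 1.125 = 1.6875, R_n = 32.906 kips/bolt. φR_n = 0.75 × (2×32.906 + 6×32.906) = 197.4 kips.
Governing: min(320.4, 197.4) = 197.4 kips → bearing.

197.4 kips (bearing governs)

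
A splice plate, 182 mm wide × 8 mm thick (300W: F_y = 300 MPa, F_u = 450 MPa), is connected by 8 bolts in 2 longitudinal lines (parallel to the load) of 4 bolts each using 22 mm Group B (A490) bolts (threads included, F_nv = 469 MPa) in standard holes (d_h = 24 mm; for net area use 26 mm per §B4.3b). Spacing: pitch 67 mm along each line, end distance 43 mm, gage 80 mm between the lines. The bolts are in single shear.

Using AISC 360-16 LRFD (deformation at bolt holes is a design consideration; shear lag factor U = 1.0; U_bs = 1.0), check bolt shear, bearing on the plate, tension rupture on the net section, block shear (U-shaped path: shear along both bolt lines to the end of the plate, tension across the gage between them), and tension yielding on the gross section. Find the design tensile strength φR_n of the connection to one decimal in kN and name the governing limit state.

351.0 kN (net-section rupture governs)

Bolt shear: A_b = π(22)²/4 = 380.13 mm². φR_n = 0.75 × 469 × 380.13 × 8 × 1 = 1069.7 kN.
Bearing (8 mm plate, F_u = 450 MPa): end bolts L_c = 43 − 24/2 = 31, R_n = min(1.2×31×8×450, 2.4×22×8×450) = 133.92 kN/bolt; interior L_c = 67 − 24 = 43, R_n = 185.76 kN/bolt. φR_n = 0.75 × (2×133.92 + 6×185.76) = 1036.8 kN.
Tension rupture (net): A_n = (182 − 2×26)×8 = 1040 mm² (U = 1.0, A_e = A_n). φR_n = 0.75 × 450 × 1040 = 351.0 kN.
Block shear: shear path 2×[43+3×67] = 2×244 mm, A_gv = 3904, A_nv = 2×(244 − 3.5×26)×8 = 2448 mm²; tension across gage: (80 − 1×26)×8 = 432 mm². R_n = min(0.6×450×2448, 0.6×300×3904) + 1.0×450×432 = min(660.96, 702.72) + 194.4 = 855.36 kN. φR_n = 0.75 × 855.36 = 641.5 kN.
Tension yield (gross): A_g = 182×8 = 1456 mm². φR_n = 0.90 × 300 × 1456 = 393.1 kN.
Governing: min(1069.7, 1036.8, 351.0, 641.5, 393.1) = 351.0 kN → net-section rupture.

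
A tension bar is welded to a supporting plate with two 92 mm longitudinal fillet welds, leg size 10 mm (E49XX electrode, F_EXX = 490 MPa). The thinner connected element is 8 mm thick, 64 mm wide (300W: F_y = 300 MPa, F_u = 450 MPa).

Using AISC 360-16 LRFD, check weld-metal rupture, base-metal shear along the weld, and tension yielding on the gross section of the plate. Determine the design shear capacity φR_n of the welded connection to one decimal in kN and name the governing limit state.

Weld metal: throat = 0.707×10 = 7.07 mm, L = 2×92 = 184 mm. φR_n = 0.75 × 0.6 × 490 × 7.07 × 184 = 286.8 kN.
Base metal shear (8 mm plate): yield φR_n = 1.0×0.6×300×8×184 = 265.0 kN; rupture φR_n = 0.75×0.6×450×8×184 = 298.1 kN; take 265.0 kN (yield).
Tension yield (gross): A_g = 64×8 = 512 mm². φR_n = 0.90 × 300 × 512 = 138.2 kN.
Governing: min(286.8, 265.0, 138.2) = 138.2 kN → gross-section yield.

138.2 kN (gross-section yield governs)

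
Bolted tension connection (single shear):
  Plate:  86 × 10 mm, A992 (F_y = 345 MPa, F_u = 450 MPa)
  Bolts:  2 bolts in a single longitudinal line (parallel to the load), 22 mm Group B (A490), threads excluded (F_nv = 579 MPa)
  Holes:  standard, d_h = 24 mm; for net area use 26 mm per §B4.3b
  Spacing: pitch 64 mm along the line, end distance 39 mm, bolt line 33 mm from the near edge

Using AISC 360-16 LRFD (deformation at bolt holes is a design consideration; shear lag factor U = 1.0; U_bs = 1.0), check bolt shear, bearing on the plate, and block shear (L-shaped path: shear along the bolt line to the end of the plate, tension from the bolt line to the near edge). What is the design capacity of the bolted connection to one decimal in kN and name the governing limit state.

Bolt shear: A_b = π(22)²/4 = 380.13 mm². φR_n = 0.75 × 579 × 380.13 × 2 × 1 = 330.1 kN.
Bearing (10 mm plate, F_u = 450 MPa): end bolts L_c = 39 − 24/2 = 27, R_n = min(1.2×27×10×450, 2.4×22×10×450) = 145.8 kN/bolt; interior L_c = 64 − 24 = 40, R_n = 216 kN/bolt. φR_n = 0.75 × (1×145.8 + 1×216) = 271.4 kN.
Block shear: shear path 1×[39+1×64] = 1×103 mm, A_gv = 1030, A_nv = 1×(103 − 1.5×26)×10 = 640 mm²; tension to near edge: (33 − 0.5×26)×10 = 200 mm². R_n = min(0.6×450×640, 0.6×345×1030) + 1.0×450×200 = min(172.8, 213.21) + 90 = 262.8 kN. φR_n = 0.75 × 262.8 = 197.1 kN.
Governing: min(330.1, 271.4, 197.1) = 197.1 kN → block shear.

197.1 kN (block shear governs)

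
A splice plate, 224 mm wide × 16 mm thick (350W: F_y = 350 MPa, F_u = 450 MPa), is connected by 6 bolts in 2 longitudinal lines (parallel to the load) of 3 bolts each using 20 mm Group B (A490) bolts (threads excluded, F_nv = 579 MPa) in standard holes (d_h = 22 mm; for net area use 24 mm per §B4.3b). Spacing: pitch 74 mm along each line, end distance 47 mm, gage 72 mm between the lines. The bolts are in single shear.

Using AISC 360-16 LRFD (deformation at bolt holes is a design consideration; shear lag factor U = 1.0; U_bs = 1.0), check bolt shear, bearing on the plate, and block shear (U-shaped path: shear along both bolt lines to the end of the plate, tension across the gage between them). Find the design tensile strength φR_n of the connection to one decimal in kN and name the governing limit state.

818.5 kN (bolt shear governs)

Bolt shear: A_b = π(20)²/4 = 314.16 mm². φR_n = 0.75 × 579 × 314.16 × 6 × 1 = 818.5 kN.
Bearing (16 mm plate, F_u = 450 MPa): end bolts L_c = 47 − 22/2 = 36, R_n = min(1.2×36×16×450, 2.4×20×16×450) = 311.04 kN/bolt; interior L_c = 74 − 22 = 52, R_n = 345.6 kN/bolt. φR_n = 0.75 × (2×311.04 + 4×345.6) = 1503.4 kN.
Block shear: shear path 2×[47+2×74] = 2×195 mm, A_gv = 6240, A_nv = 2×(195 − 2.5×24)×16 = 4320 mm²; tension across gage: (72 − 1×24)×16 = 768 mm². R_n = min(0.6×450×4320, 0.6×350×6240) + 1.0×450×768 = min(1166.4, 1310.4) + 345.6 = 1512 kN. φR_n = 0.75 × 1512 = 1134.0 kN.
Governing: min(818.5, 1503.4, 1134.0) = 818.5 kN → bolt shear.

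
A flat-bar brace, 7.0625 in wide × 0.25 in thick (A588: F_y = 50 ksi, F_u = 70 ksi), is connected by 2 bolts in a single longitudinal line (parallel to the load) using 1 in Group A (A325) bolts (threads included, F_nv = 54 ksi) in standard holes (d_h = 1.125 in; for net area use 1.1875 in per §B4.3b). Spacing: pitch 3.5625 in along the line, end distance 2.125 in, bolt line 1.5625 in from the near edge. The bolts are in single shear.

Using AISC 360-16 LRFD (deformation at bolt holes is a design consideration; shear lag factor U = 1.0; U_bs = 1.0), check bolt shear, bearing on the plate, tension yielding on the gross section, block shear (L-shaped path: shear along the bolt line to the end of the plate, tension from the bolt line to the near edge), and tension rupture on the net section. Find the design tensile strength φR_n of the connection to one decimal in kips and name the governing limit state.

Bolt shear: A_b = π(1)²/4 = 0.7854 in². φR_n = 0.75 × 54 × 0.7854 × 2 × 1 = 63.6 kips.
Bearing (0.25 in plate, F_u = 70 ksi): end bolts L_c = 2.125 − 1.125/2 = 1.5625, R_n = min(1.2×1.5625×0.25×70, 2.4×1×0.25×70) = 32.813 kips/bolt; interior L_c = 3.5625 − 1.125 = 2.4375, R_n = 42 kips/bolt. φR_n = 0.75 × (1×32.813 + 1×42) = 56.1 kips.
Tension yield (gross): A_g = 7.0625×0.25 = 1.7656 in². φR_n = 0.90 × 50 × 1.7656 = 79.5 kips.
Block shear: shear path 1×[2.125+1×3.5625] = 1×5.6875 in, A_gv = 1.4219, A_nv = 1×(5.6875 − 1.5×1.1875)×0.25 = 0.97656 in²; tension to near edge: (1.5625 − 0.5×1.1875)×0.25 = 0.24219 in². R_n = min(0.6×70×0.97656, 0.6×50×1.4219) + 1.0×70×0.24219 = min(41.016, 42.657) + 16.953 = 57.969 kips. φR_n = 0.75 × 57.969 = 43.5 kips.
Tension rupture (net): A_n = (7.0625 − 1×1.1875)×0.25 = 1.4688 in² (U = 1.0, A_e = A_n). φR_n = 0.75 × 70 × 1.4688 = 77.1 kips.
Governing: min(63.6, 56.1, 79.5, 43.5, 77.1) = 43.5 kips → block shear.

43.5 kips (block shear governs)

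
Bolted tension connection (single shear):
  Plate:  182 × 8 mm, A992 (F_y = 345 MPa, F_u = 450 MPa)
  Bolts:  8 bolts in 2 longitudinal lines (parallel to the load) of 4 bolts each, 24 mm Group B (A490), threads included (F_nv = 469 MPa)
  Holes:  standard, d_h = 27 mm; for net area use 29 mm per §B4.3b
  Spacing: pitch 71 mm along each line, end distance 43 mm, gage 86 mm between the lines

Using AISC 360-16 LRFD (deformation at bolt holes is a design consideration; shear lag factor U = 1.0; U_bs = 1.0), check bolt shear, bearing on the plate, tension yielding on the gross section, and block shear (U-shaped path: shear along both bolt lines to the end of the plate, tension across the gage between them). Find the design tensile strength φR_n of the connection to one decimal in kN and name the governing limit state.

Bolt shear: A_b = π(24)²/4 = 452.39 mm². φR_n = 0.75 × 469 × 452.39 × 8 × 1 = 1273.0 kN.
Bearing (8 mm plate, F_u = 450 MPa): end bolts L_c = 43 − 27/2 = 29.5, R_n = min(1.2×29.5×8×450, 2.4×24×8×450) = 127.44 kN/bolt; interior L_c = 71 − 27 = 44, R_n = 190.08 kN/bolt. φR_n = 0.75 × (2×127.44 + 6×190.08) = 1046.5 kN.
Tension yield (gross): A_g = 182×8 = 1456 mm². φR_n = 0.90 × 345 × 1456 = 452.1 kN.
Block shear: shear path 2×[43+3×71] = 2×256 mm, A_gv = 4096, A_nv = 2×(256 − 3.5×29)×8 = 2472 mm²; tension across gage: (86 − 1×29)×8 = 456 mm². R_n = min(0.6×450×2472, 0.6×345×4096) + 1.0×450×456 = min(667.44, 847.87) + 205.2 = 872.64 kN. φR_n = 0.75 × 872.64 = 654.5 kN.
Governing: min(1273.0, 1046.5, 452.1, 654.5) = 452.1 kN → gross-section yield.

452.1 kN (gross-section yield governs)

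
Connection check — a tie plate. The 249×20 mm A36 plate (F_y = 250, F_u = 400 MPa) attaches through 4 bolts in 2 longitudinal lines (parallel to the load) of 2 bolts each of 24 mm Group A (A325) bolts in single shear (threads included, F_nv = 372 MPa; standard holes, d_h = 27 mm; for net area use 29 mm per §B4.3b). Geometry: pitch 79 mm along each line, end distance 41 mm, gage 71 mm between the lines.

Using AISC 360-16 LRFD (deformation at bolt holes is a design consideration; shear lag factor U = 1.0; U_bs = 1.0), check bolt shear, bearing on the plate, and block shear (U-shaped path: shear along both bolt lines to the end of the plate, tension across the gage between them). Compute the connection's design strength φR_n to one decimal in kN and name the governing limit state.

504.9 kN (bolt shear governs)

Bolt shear: A_b = π(24)²/4 = 452.39 mm². φR_n = 0.75 × 372 × 452.39 × 4 × 1 = 504.9 kN.
Bearing (20 mm plate, F_u = 400 MPa): end bolts L_c = 41 − 27/2 = 27.5, R_n = min(1.2×27.5×20×400, 2.4×24×20×400) = 264 kN/bolt; interior L_c = 79 − 27 = 52, R_n = 460.8 kN/bolt. φR_n = 0.75 × (2×264 + 2×460.8) = 1087.2 kN.
Block shear: shear path 2×[41+1×79] = 2×120 mm, A_gv = 4800, A_nv = 2×(120 − 1.5×29)×20 = 3060 mm²; tension across gage: (71 − 1×29)×20 = 840 mm². R_n = min(0.6×400×3060, 0.6×250×4800) + 1.0×400×840 = min(734.4, 720) + 336 = 1056 kN. φR_n = 0.75 × 1056 = 792.0 kN.
Governing: min(504.9, 1087.2, 792.0) = 504.9 kN → bolt shear.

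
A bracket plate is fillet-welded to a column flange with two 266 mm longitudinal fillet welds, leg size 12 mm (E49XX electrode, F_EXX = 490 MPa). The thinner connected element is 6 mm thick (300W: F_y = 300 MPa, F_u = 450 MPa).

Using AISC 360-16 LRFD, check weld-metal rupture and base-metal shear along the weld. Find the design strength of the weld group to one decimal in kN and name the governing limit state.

574.6 kN (base-metal shear governs)

Weld metal: throat = 0.707×12 = 8.484 mm, L = 2×266 = 532 mm. φR_n = 0.75 × 0.6 × 490 × 8.484 × 532 = 995.2 kN.
Base metal shear (6 mm plate): yield φR_n = 1.0×0.6×300×6×532 = 574.6 kN; rupture φR_n = 0.75×0.6×450×6×532 = 646.4 kN; take 574.6 kN (yield).
Governing: min(995.2, 574.6) = 574.6 kN → base-metal shear.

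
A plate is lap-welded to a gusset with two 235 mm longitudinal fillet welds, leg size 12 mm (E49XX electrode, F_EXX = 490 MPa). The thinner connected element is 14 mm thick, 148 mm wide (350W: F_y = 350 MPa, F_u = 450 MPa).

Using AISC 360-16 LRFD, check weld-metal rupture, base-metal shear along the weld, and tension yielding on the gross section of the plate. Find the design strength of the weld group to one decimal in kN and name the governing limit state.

652.7 kN (gross-section yield governs)

Weld metal: throat = 0.707×12 = 8.484 mm, L = 2×235 = 470 mm. φR_n = 0.75 × 0.6 × 490 × 8.484 × 470 = 879.2 kN.
Base metal shear (14 mm plate): yield φR_n = 1.0×0.6×350×14×470 = 1381.8 kN; rupture φR_n = 0.75×0.6×450×14×470 = 1332.5 kN; take 1332.5 kN (rupture).
Tension yield (gross): A_g = 148×14 = 2072 mm². φR_n = 0.90 × 350 × 2072 = 652.7 kN.
Governing: min(879.2, 1332.5, 652.7) = 652.7 kN → gross-section yield.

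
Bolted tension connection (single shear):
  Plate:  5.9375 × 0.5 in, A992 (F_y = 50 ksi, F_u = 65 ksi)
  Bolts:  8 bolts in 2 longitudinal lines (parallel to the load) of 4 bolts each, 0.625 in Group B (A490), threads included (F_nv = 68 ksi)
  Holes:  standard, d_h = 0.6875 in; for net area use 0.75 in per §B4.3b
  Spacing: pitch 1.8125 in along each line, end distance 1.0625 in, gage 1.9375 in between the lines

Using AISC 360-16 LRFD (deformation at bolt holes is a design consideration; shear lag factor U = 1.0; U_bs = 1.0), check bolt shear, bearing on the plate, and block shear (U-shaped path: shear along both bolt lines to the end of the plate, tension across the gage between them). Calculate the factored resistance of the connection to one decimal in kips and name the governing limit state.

125.2 kips (bolt shear governs)

Bolt shear: A_b = π(0.625)²/4 = 0.3068 in². φR_n = 0.75 × 68 × 0.3068 × 8 × 1 = 125.2 kips.
Bearing (0.5 in plate, F_u = 65 ksi): end bolts L_c = 1.0625 − 0.6875/2 = 0.71875, R_n = min(1.2×0.71875×0.5×65, 2.4×0.625×0.5×65) = 28.031 kips/bolt; interior L_c = 1.8125 − 0.6875 = 1.125, R_n = 43.875 kips/bolt. φR_n = 0.75 × (2×28.031 + 6×43.875) = 239.5 kips.
Block shear: shear path 2×[1.0625+3×1.8125] = 2×6.5 in, A_gv = 6.5, A_nv = 2×(6.5 − 3.5×0.75)×0.5 = 3.875 in²; tension across gage: (1.9375 − 1×0.75)×0.5 = 0.59375 in². R_n = min(0.6×65×3.875, 0.6×50×6.5) + 1.0×65×0.59375 = min(151.13, 195) + 38.594 = 189.72 kips. φR_n = 0.75 × 189.72 = 142.3 kips.
Governing: min(125.2, 239.5, 142.3) = 125.2 kips → bolt shear.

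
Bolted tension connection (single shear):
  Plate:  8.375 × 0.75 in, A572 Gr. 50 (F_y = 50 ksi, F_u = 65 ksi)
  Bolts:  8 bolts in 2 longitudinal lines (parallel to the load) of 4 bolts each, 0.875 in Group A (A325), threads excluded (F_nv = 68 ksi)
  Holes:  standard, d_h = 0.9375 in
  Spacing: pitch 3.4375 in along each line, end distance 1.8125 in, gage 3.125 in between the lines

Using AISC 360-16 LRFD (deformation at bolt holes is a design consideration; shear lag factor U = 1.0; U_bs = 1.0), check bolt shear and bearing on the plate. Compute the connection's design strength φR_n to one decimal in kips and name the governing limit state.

245.3 kips (bolt shear governs)

Bolt shear: A_b = π(0.875)²/4 = 0.60132 in². φR_n = 0.75 × 68 × 0.60132 × 8 × 1 = 245.3 kips.
Bearing (0.75 in plate, F_u = 65 ksi): end bolts L_c = 1.8125 − 0.9375/2 = 1.34375, R_n = min(1.2×1.34375×0.75×65, 2.4×0.875×0.75×65) = 78.609 kips/bolt; interior L_c = 3.4375 − 0.9375 = 2.5, R_n = 102.38 kips/bolt. φR_n = 0.75 × (2×78.609 + 6×102.38) = 578.6 kips.
Governing: min(245.3, 578.6) = 245.3 kips → bolt shear.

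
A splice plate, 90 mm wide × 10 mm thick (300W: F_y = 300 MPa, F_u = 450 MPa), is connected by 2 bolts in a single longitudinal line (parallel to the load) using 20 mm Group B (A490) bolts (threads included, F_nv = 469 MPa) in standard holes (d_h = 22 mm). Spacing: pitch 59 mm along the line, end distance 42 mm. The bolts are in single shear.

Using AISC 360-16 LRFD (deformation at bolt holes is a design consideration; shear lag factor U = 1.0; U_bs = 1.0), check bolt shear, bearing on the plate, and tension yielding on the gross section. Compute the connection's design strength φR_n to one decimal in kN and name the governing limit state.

221.0 kN (bolt shear governs)

Bolt shear: A_b = π(20)²/4 = 314.16 mm². φR_n = 0.75 × 469 × 314.16 × 2 × 1 = 221.0 kN.
Bearing (10 mm plate, F_u = 450 MPa): end bolts L_c = 42 − 22/2 = 31, R_n = min(1.2×31×10×450, 2.4×20×10×450) = 167.4 kN/bolt; interior L_c = 59 − 22 = 37, R_n = 199.8 kN/bolt. φR_n = 0.75 × (1×167.4 + 1×199.8) = 275.4 kN.
Tension yield (gross): A_g = 90×10 = 900 mm². φR_n = 0.90 × 300 × 900 = 243.0 kN.
Governing: min(221.0, 275.4, 243.0) = 221.0 kN → bolt shear.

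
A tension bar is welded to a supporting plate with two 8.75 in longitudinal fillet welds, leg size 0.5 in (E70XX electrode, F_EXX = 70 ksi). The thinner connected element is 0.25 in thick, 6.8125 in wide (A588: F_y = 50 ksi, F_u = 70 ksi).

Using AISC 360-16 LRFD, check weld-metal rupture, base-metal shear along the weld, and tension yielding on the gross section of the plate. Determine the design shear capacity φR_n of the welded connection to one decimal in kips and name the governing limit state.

Weld metal: throat = 0.707×0.5 = 0.3535 in, L = 2×8.75 = 17.5 in. φR_n = 0.75 × 0.6 × 70 × 0.3535 × 17.5 = 194.9 kips.
Base metal shear (0.25 in plate): yield φR_n = 1.0×0.6×50×0.25×17.5 = 131.3 kips; rupture φR_n = 0.75×0.6×70×0.25×17.5 = 137.8 kips; take 131.3 kips (yield).
Tension yield (gross): A_g = 6.8125×0.25 = 1.7031 in². φR_n = 0.90 × 50 × 1.7031 = 76.6 kips.
Governing: min(194.9, 131.3, 76.6) = 76.6 kips → gross-section yield.

76.6 kips (gross-section yield governs)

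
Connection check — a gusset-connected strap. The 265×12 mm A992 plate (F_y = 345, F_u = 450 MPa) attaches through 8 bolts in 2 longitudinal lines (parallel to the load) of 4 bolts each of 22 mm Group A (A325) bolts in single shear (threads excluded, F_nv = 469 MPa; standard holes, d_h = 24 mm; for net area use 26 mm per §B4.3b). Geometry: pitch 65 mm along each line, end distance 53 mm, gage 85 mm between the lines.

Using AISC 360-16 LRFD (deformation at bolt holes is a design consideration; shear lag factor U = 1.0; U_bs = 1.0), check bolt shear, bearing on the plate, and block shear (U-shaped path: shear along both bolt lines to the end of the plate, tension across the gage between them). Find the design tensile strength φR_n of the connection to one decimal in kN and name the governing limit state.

1002.0 kN (block shear governs)

Bolt shear: A_b = π(22)²/4 = 380.13 mm². φR_n = 0.75 × 469 × 380.13 × 8 × 1 = 1069.7 kN.
Bearing (12 mm plate, F_u = 450 MPa): end bolts L_c = 53 − 24/2 = 41, R_n = min(1.2×41×12×450, 2.4×22×12×450) = 265.68 kN/bolt; interior L_c = 65 − 24 = 41, R_n = 265.68 kN/bolt. φR_n = 0.75 × (2×265.68 + 6×265.68) = 1594.1 kN.
Block shear: shear path 2×[53+3×65] = 2×248 mm, A_gv = 5952, A_nv = 2×(248 − 3.5×26)×12 = 3768 mm²; tension across gage: (85 − 1×26)×12 = 708 mm². R_n = min(0.6×450×3768, 0.6×345×5952) + 1.0×450×708 = min(1017.4, 1232.1) + 318.6 = 1336 kN. φR_n = 0.75 × 1336 = 1002.0 kN.
Governing: min(1069.7, 1594.1, 1002.0) = 1002.0 kN → block shear.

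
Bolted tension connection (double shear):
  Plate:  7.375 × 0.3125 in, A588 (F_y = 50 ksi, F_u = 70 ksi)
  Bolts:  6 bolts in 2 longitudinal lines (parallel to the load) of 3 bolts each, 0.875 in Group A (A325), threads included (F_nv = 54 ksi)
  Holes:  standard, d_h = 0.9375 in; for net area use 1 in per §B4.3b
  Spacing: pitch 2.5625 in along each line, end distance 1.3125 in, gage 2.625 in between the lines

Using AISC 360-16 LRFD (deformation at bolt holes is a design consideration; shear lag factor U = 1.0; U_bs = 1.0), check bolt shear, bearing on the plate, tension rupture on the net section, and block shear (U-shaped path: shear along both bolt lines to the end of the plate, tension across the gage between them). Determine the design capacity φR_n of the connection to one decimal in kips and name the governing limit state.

Bolt shear: A_b = π(0.875)²/4 = 0.60132 in². φR_n = 0.75 × 54 × 0.60132 × 6 × 2 = 292.2 kips.
Bearing (0.3125 in plate, F_u = 70 ksi): end bolts L_c = 1.3125 − 0.9375/2 = 0.84375, R_n = min(1.2×0.84375×0.3125×70, 2.4×0.875×0.3125×70) = 22.148 kips/bolt; interior L_c = 2.5625 − 0.9375 = 1.625, R_n = 42.656 kips/bolt. φR_n = 0.75 × (2×22.148 + 4×42.656) = 161.2 kips.
Tension rupture (net): A_n = (7.375 − 2×1)×0.3125 = 1.6797 in² (U = 1.0, A_e = A_n). φR_n = 0.75 × 70 × 1.6797 = 88.2 kips.
Block shear: shear path 2×[1.3125+2×2.5625] = 2×6.4375 in, A_gv = 4.0234, A_nv = 2×(6.4375 − 2.5×1)×0.3125 = 2.4609 in²; tension across gage: (2.625 − 1×1)×0.3125 = 0.50781 in². R_n = min(0.6×70×2.4609, 0.6×50×4.0234) + 1.0×70×0.50781 = min(103.36, 120.7) + 35.547 = 138.91 kips. φR_n = 0.75 × 138.91 = 104.2 kips.
Governing: min(292.2, 161.2, 88.2, 104.2) = 88.2 kips → net-section rupture.

88.2 kips (net-section rupture governs)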